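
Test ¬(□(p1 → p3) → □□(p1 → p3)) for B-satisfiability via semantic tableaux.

Yes, satisfiable

1. ¬(□(p1 → p3) → □□(p1 → p3)), 0
2. □(p1 → p3), 0
3. ¬□□(p1 → p3), 0
4. p1 → p3, 0
5. p3, 0
6. ¬□(p1 → p3), 1
7. p1 → p3, 1
8. p3, 1
9. ¬(p1 → p3), 2
10. p1, 2
11. ¬p3, 2
Accessibility: 0R0, 0R1, 1R0, 1R1, 1R2, 2R1, 2R2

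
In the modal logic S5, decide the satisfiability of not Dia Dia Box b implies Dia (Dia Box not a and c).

Satisfiable (open branch found)

1. not Dia Dia Box b implies Dia (Dia Box not a and c), u
2. Dia (Dia Box not a and c), u   [implies-rule on 1 (branches; this branch)]
3. Dia Box not a and c, v   [Dia-rule on 2: fresh world v, uRv]
4. Dia Box not a, v   [and-rule on 3]
5. c, v   [and-rule on 3]
6. Box not a, w   [Dia-rule on 4: fresh world w, vRw]
7. not a, u   [Box-rule on 6 via wRu]
8. not a, v   [Box-rule on 6 via wRv]
9. not a, w   [Box-rule on 6 via wRw]
Accessibility: uRu, uRv, uRw, vRu, vRv, vRw, wRu, wRv, wRw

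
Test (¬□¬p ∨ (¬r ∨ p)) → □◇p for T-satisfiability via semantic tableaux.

Yes, satisfiable

1. (¬□¬p ∨ (¬r ∨ p)) → □◇p, 0
2. □◇p, 0
3. ◇p, 0
4. p, 1
5. ◇p, 1
6. p, 2
Accessibility: 0R0, 0R1, 1R1, 1R2, 2R2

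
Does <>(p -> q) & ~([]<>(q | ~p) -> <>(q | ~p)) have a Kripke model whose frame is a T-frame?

Unsatisfiable

1. <>(p -> q) & ~([]<>(q | ~p) -> <>(q | ~p)), 0
2. <>(p -> q), 0
3. ~([]<>(q | ~p) -> <>(q | ~p)), 0
4. []<>(q | ~p), 0
5. ~<>(q | ~p), 0
6. <>(q | ~p), 0
7. ~(q | ~p), 0
8. ~q, 0
9. p, 0
10. p -> q, 1
11. <>(q | ~p), 1
12. ~(q | ~p), 1
13. ~q, 1
14. p, 1
15. q, 1
Accessibility: 0R0, 0R1, 1R1
Branch closes: q and ~q both at 1.
(One branch shown.) All branches close.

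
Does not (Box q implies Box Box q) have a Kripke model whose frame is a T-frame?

1. not (Box q implies Box Box q), w0
2. Box q, w0
3. not Box Box q, w0
4. q, w0
5. not Box q, w1
6. q, w1
7. not q, w2
Accessibility: w0Rw0, w0Rw1, w1Rw1, w1Rw2, w2Rw2

Satisfiable (open branch found)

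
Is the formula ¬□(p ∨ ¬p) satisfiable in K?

1. ¬□(p ∨ ¬p), 0
2. ¬(p ∨ ¬p), 1
3. ¬p, 1
4. p, 1
Accessibility: 0R1
Branch closes: p and ¬p both at 1.
All branches of the tableau close; one closing branch shown above.

No, unsatisfiable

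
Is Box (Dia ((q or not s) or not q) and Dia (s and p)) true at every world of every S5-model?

Tableau for the negation not Box (Dia ((q or not s) or not q) and Dia (s and p)):
1. not Box (Dia ((q or not s) or not q) and Dia (s and p)), u
2. not (Dia ((q or not s) or not q) and Dia (s and p)), v   [neg-Box-rule on 1: fresh world v, uRv]
3. not Dia (s and p), v   [neg-and-rule on 2 (branches; this branch)]
4. not (s and p), u   [neg-Dia-rule on 3 via vRu]
5. not (s and p), v   [neg-Dia-rule on 3 via vRv]
6. not p, u   [neg-and-rule on 4 (branches; this branch)]
7. not p, v   [neg-and-rule on 5 (branches; this branch)]
Accessibility: uRu, uRv, vRu, vRv
The negation has an open branch (countermodel exists).

Invalid (countermodel exists)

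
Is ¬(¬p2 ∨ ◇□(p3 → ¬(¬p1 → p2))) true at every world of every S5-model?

Tableau for the negation ¬p2 ∨ ◇□(p3 → ¬(¬p1 → p2)):
1. ¬p2 ∨ ◇□(p3 → ¬(¬p1 → p2)), w0
2. ◇□(p3 → ¬(¬p1 → p2)), w0
3. □(p3 → ¬(¬p1 → p2)), w1
4. p3 → ¬(¬p1 → p2), w0
5. p3 → ¬(¬p1 → p2), w1
6. ¬(¬p1 → p2), w0
7. ¬p1, w0
8. ¬p2, w0
9. ¬(¬p1 → p2), w1
10. ¬p1, w1
11. ¬p2, w1
Accessibility: w0Rw0, w0Rw1, w1Rw0, w1Rw1
The negation has an open branch (countermodel exists).

No, not valid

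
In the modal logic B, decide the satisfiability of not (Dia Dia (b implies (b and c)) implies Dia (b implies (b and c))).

1. not (Dia Dia (b implies (b and c)) implies Dia (b implies (b and c))), u
2. Dia Dia (b implies (b and c)), u
3. not Dia (b implies (b and c)), u
4. not (b implies (b and c)), u
5. b, u
6. not (b and c), u
7. not c, u
8. Dia (b implies (b and c)), v
9. not (b implies (b and c)), v
10. b, v
11. not (b and c), v
12. not c, v
13. b implies (b and c), w
14. b and c, w
15. b, w
16. c, w
Accessibility: uRu, uRv, vRu, vRv, vRw, wRv, wRw

Satisfiable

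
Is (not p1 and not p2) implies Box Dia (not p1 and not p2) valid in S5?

Valid

Tableau for the negation not ((not p1 and not p2) implies Box Dia (not p1 and not p2)):
1. not ((not p1 and not p2) implies Box Dia (not p1 and not p2)), w0
2. not p1 and not p2, w0
3. not Box Dia (not p1 and not p2), w0
4. not p1, w0
5. not p2, w0
6. not Dia (not p1 and not p2), w1
7. not (not p1 and not p2), w0
8. not (not p1 and not p2), w1
9. p2, w0
Accessibility: w0Rw0, w0Rw1, w1Rw0, w1Rw1
Branch closes: p2 and not p2 both at w0.
All branches of the negation close; one closing branch shown above.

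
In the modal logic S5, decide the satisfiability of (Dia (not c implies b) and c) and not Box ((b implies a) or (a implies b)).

1. (Dia (not c implies b) and c) and not Box ((b implies a) or (a implies b)), w0
2. Dia (not c implies b) and c, w0
3. not Box ((b implies a) or (a implies b)), w0
4. Dia (not c implies b), w0
5. c, w0
6. not ((b implies a) or (a implies b)), w1
7. not (b implies a), w1
8. not (a implies b), w1
9. b, w1
10. not a, w1
11. a, w1
12. not b, w1
Accessibility: w0Rw0, w0Rw1, w1Rw0, w1Rw1
Branch closes: a and not a both at w1.
All branches of the tableau close; one closing branch shown above.

Unsatisfiable (every branch closes)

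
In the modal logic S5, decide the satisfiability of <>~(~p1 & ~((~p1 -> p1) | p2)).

1. <>~(~p1 & ~((~p1 -> p1) | p2)), w0
2. ~(~p1 & ~((~p1 -> p1) | p2)), w1   [<>-rule on 1: fresh world w1, w0Rw1]
3. (~p1 -> p1) | p2, w1   [~&-rule on 2 (branches; this branch)]
4. p2, w1   [|-rule on 3 (branches; this branch)]
Accessibility: w0Rw0, w0Rw1, w1Rw0, w1Rw1

Yes, satisfiable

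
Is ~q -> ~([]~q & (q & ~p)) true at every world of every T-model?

Tableau for the negation ~(~q -> ~([]~q & (q & ~p))):
1. ~(~q -> ~([]~q & (q & ~p))), u
2. ~q, u
3. []~q & (q & ~p), u
4. []~q, u
5. q & ~p, u
6. q, u
7. ~p, u
Accessibility: uRu
Branch closes: q and ~q both at u.
Every branch of the negation's tableau closes; the branch above is one of them.

Valid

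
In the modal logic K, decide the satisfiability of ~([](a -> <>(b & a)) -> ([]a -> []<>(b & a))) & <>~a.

1. ~([](a -> <>(b & a)) -> ([]a -> []<>(b & a))) & <>~a, 0
2. ~([](a -> <>(b & a)) -> ([]a -> []<>(b & a))), 0   [&-rule on 1]
3. <>~a, 0   [&-rule on 1]
4. [](a -> <>(b & a)), 0   [~->-rule on 2]
5. ~([]a -> []<>(b & a)), 0   [~->-rule on 2]
6. []a, 0   [~->-rule on 5]
7. ~[]<>(b & a), 0   [~->-rule on 5]
8. ~a, 1   [<>-rule on 3: fresh world 1, 0R1]
9. a -> <>(b & a), 1   [[]-rule on 4 via 0R1]
10. a, 1   [[]-rule on 6 via 0R1]
Accessibility: 0R1
Branch closes: a and ~a both at 1.
(One branch shown.) All branches close.

No, unsatisfiable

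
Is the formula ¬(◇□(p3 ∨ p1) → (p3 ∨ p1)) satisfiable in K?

1. ¬(◇□(p3 ∨ p1) → (p3 ∨ p1)), w0
2. ◇□(p3 ∨ p1), w0
3. ¬(p3 ∨ p1), w0
4. ¬p3, w0
5. ¬p1, w0
6. □(p3 ∨ p1), w1
Accessibility: w0Rw1

Satisfiable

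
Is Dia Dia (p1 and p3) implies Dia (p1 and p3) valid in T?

Tableau for the negation not (Dia Dia (p1 and p3) implies Dia (p1 and p3)):
1. not (Dia Dia (p1 and p3) implies Dia (p1 and p3)), 0
2. Dia Dia (p1 and p3), 0
3. not Dia (p1 and p3), 0
4. not (p1 and p3), 0
5. not p3, 0
6. Dia (p1 and p3), 1
7. not (p1 and p3), 1
8. not p3, 1
9. p1 and p3, 2
10. p1, 2
11. p3, 2
Accessibility: 0R0, 0R1, 1R1, 1R2, 2R2
The negation has an open branch (countermodel exists).

Not valid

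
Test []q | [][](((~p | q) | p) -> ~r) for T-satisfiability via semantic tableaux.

1. []q | [][](((~p | q) | p) -> ~r), w0
2. [][](((~p | q) | p) -> ~r), w0
3. [](((~p | q) | p) -> ~r), w0
4. ((~p | q) | p) -> ~r, w0
5. ~r, w0
Accessibility: w0Rw0

Satisfiable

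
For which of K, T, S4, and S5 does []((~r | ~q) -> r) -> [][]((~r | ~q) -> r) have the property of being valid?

S4, S5

S4-tableau for the negation ~([]((~r | ~q) -> r) -> [][]((~r | ~q) -> r)):
1. ~([]((~r | ~q) -> r) -> [][]((~r | ~q) -> r)), 0
2. []((~r | ~q) -> r), 0   [~->-rule on 1]
3. ~[][]((~r | ~q) -> r), 0   [~->-rule on 1]
4. (~r | ~q) -> r, 0   [[]-rule on 2 via 0R0]
5. ~(~r | ~q), 0   [->-rule on 4 (branches; this branch)]
6. r, 0   [~|-rule on 5]
7. q, 0   [~|-rule on 5]
8. ~[]((~r | ~q) -> r), 1   [~[]-rule on 3: fresh world 1, 0R1]
9. (~r | ~q) -> r, 1   [[]-rule on 2 via 0R1]
10. ~(~r | ~q), 1   [->-rule on 9 (branches; this branch)]
11. r, 1   [~|-rule on 10]
12. q, 1   [~|-rule on 10]
13. ~((~r | ~q) -> r), 2   [~[]-rule on 8: fresh world 2, 1R2]
14. ~r | ~q, 2   [~->-rule on 13]
15. ~r, 2   [~->-rule on 13]
16. (~r | ~q) -> r, 2   [[]-rule on 2 via 0R2]
17. ~q, 2   [|-rule on 14 (branches; this branch)]
18. ~(~r | ~q), 2   [->-rule on 16 (branches; this branch)]
19. r, 2   [~|-rule on 18]
20. q, 2   [~|-rule on 18]
Accessibility: 0R0, 0R1, 0R2, 1R1, 1R2, 2R2
Branch closes: r and ~r both at 2.
Every branch closes (one shown): valid in S4, hence also in S5 (every theorem of S4 is a theorem of S5).
T-tableau for the negation ~([]((~r | ~q) -> r) -> [][]((~r | ~q) -> r)):
1. ~([]((~r | ~q) -> r) -> [][]((~r | ~q) -> r)), 0
2. []((~r | ~q) -> r), 0   [~->-rule on 1]
3. ~[][]((~r | ~q) -> r), 0   [~->-rule on 1]
4. (~r | ~q) -> r, 0   [[]-rule on 2 via 0R0]
5. r, 0   [->-rule on 4 (branches; this branch)]
6. ~[]((~r | ~q) -> r), 1   [~[]-rule on 3: fresh world 1, 0R1]
7. (~r | ~q) -> r, 1   [[]-rule on 2 via 0R1]
8. r, 1   [->-rule on 7 (branches; this branch)]
9. ~((~r | ~q) -> r), 2   [~[]-rule on 6: fresh world 2, 1R2]
10. ~r | ~q, 2   [~->-rule on 9]
11. ~r, 2   [~->-rule on 9]
12. ~q, 2   [|-rule on 10 (branches; this branch)]
Accessibility: 0R0, 0R1, 1R1, 1R2, 2R2
Complete open branch: countermodel on a T-frame, so not valid in T, nor in K (the same frame is also a K-frame).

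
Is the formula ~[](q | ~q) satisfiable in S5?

1. ~[](q | ~q), w0
2. ~(q | ~q), w1   [~[]-rule on 1: fresh world w1, w0Rw1]
3. ~q, w1   [~|-rule on 2]
4. q, w1   [~|-rule on 2]
Accessibility: w0Rw0, w0Rw1, w1Rw0, w1Rw1
Branch closes: q and ~q both at w1.
(One branch shown.) All branches close.

No, unsatisfiable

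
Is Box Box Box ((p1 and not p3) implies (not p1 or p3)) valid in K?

Tableau for the negation not Box Box Box ((p1 and not p3) implies (not p1 or p3)):
1. not Box Box Box ((p1 and not p3) implies (not p1 or p3)), u
2. not Box Box ((p1 and not p3) implies (not p1 or p3)), v
3. not Box ((p1 and not p3) implies (not p1 or p3)), w
4. not ((p1 and not p3) implies (not p1 or p3)), x
5. p1 and not p3, x
6. not (not p1 or p3), x
7. p1, x
8. not p3, x
Accessibility: uRv, vRw, wRx
The negation has an open branch (countermodel exists).

No, not valid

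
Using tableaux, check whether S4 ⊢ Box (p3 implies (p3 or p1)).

Yes, valid

Tableau for the negation not Box (p3 implies (p3 or p1)):
1. not Box (p3 implies (p3 or p1)), u
2. not (p3 implies (p3 or p1)), v   [neg-Box-rule on 1: fresh world v, uRv]
3. p3, v   [neg-implies-rule on 2]
4. not (p3 or p1), v   [neg-implies-rule on 2]
5. not p3, v   [neg-or-rule on 4]
6. not p1, v   [neg-or-rule on 4]
Accessibility: uRu, uRv, vRv
Branch closes: p3 and not p3 both at v.
All branches of the negation close; one closing branch shown above.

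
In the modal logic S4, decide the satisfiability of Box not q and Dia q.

1. Box not q and Dia q, w0
2. Box not q, w0   [and-rule on 1]
3. Dia q, w0   [and-rule on 1]
4. not q, w0   [Box-rule on 2 via w0Rw0]
5. q, w1   [Dia-rule on 3: fresh world w1, w0Rw1]
6. not q, w1   [Box-rule on 2 via w0Rw1]
Accessibility: w0Rw0, w0Rw1, w1Rw1
Branch closes: q and not q both at w1.
(One branch shown.) All branches close.

Unsatisfiable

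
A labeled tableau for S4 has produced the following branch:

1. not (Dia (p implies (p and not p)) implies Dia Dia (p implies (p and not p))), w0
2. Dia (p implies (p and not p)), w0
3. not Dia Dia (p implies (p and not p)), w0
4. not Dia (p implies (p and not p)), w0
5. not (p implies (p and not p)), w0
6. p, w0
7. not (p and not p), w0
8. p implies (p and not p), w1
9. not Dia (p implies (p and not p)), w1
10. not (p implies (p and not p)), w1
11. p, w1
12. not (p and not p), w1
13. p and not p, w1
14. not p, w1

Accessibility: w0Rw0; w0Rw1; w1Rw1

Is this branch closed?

Both p and not p appear at w1.

Yes, closed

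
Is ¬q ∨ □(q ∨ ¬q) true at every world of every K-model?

Tableau for the negation ¬(¬q ∨ □(q ∨ ¬q)):
1. ¬(¬q ∨ □(q ∨ ¬q)), u
2. q, u
3. ¬□(q ∨ ¬q), u
4. ¬(q ∨ ¬q), v
5. ¬q, v
6. q, v
Accessibility: uRv
Branch closes: q and ¬q both at v.
Every branch of the negation's tableau closes; the branch above is one of them.

Valid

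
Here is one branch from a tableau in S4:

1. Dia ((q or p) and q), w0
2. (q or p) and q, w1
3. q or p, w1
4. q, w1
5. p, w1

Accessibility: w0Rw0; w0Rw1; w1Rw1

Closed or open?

No atom appears with both signs at the same world.

Open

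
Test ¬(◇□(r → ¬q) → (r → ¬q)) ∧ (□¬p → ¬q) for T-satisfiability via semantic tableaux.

Satisfiable (open branch found)

1. ¬(◇□(r → ¬q) → (r → ¬q)) ∧ (□¬p → ¬q), u
2. ¬(◇□(r → ¬q) → (r → ¬q)), u
3. □¬p → ¬q, u
4. ◇□(r → ¬q), u
5. ¬(r → ¬q), u
6. r, u
7. q, u
8. ¬□¬p, u
9. □(r → ¬q), v
10. r → ¬q, v
11. ¬q, v
12. p, w
Accessibility: uRu, uRv, uRw, vRv, wRw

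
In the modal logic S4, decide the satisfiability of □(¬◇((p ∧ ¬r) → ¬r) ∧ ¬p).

No, unsatisfiable

1. □(¬◇((p ∧ ¬r) → ¬r) ∧ ¬p), 0
2. ¬◇((p ∧ ¬r) → ¬r) ∧ ¬p, 0   [□-rule on 1 via 0R0]
3. ¬◇((p ∧ ¬r) → ¬r), 0   [∧-rule on 2]
4. ¬p, 0   [∧-rule on 2]
5. ¬((p ∧ ¬r) → ¬r), 0   [¬◇-rule on 3 via 0R0]
6. p ∧ ¬r, 0   [¬→-rule on 5]
7. r, 0   [¬→-rule on 5]
8. p, 0   [∧-rule on 6]
9. ¬r, 0   [∧-rule on 6]
Accessibility: 0R0
Branch closes: p and ¬p both at 0.
Every branch closes; the branch above is one of them.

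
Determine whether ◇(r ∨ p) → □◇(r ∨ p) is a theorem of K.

Tableau for the negation ¬(◇(r ∨ p) → □◇(r ∨ p)):
1. ¬(◇(r ∨ p) → □◇(r ∨ p)), 0
2. ◇(r ∨ p), 0
3. ¬□◇(r ∨ p), 0
4. r ∨ p, 1
5. p, 1
6. ¬◇(r ∨ p), 2
Accessibility: 0R1, 0R2
The negation has an open branch (countermodel exists).

Not valid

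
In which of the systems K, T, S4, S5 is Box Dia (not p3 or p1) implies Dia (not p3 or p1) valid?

T-tableau for the negation not (Box Dia (not p3 or p1) implies Dia (not p3 or p1)):
1. not (Box Dia (not p3 or p1) implies Dia (not p3 or p1)), w0
2. Box Dia (not p3 or p1), w0   [neg-implies-rule on 1]
3. not Dia (not p3 or p1), w0   [neg-implies-rule on 1]
4. Dia (not p3 or p1), w0   [Box-rule on 2 via w0Rw0]
5. not (not p3 or p1), w0   [neg-Dia-rule on 3 via w0Rw0]
6. p3, w0   [neg-or-rule on 5]
7. not p1, w0   [neg-or-rule on 5]
8. not p3 or p1, w1   [Dia-rule on 4: fresh world w1, w0Rw1]
9. Dia (not p3 or p1), w1   [Box-rule on 2 via w0Rw1]
10. not (not p3 or p1), w1   [neg-Dia-rule on 3 via w0Rw1]
11. p3, w1   [neg-or-rule on 10]
12. not p1, w1   [neg-or-rule on 10]
13. p1, w1   [or-rule on 8 (branches; this branch)]
Accessibility: w0Rw0, w0Rw1, w1Rw1
Branch closes: p1 and not p1 both at w1.
Every branch closes (one shown): valid in T, hence also in S4, S5 (every theorem of T is a theorem of S4 and S5).
K-tableau for the negation not (Box Dia (not p3 or p1) implies Dia (not p3 or p1)):
1. not (Box Dia (not p3 or p1) implies Dia (not p3 or p1)), w0
2. Box Dia (not p3 or p1), w0   [neg-implies-rule on 1]
3. not Dia (not p3 or p1), w0   [neg-implies-rule on 1]
Complete open branch: countermodel on a K-frame, so not valid in K.

T, S4, S5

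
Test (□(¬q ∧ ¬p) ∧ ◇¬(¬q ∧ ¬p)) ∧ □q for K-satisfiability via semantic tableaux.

Unsatisfiable (every branch closes)

1. (□(¬q ∧ ¬p) ∧ ◇¬(¬q ∧ ¬p)) ∧ □q, 0
2. □(¬q ∧ ¬p) ∧ ◇¬(¬q ∧ ¬p), 0   [∧-rule on 1]
3. □q, 0   [∧-rule on 1]
4. □(¬q ∧ ¬p), 0   [∧-rule on 2]
5. ◇¬(¬q ∧ ¬p), 0   [∧-rule on 2]
6. ¬(¬q ∧ ¬p), 1   [◇-rule on 5: fresh world 1, 0R1]
7. q, 1   [□-rule on 3 via 0R1]
8. ¬q ∧ ¬p, 1   [□-rule on 4 via 0R1]
9. ¬q, 1   [∧-rule on 8]
10. ¬p, 1   [∧-rule on 8]
Accessibility: 0R1
Branch closes: q and ¬q both at 1.
All branches of the tableau close; one closing branch shown above.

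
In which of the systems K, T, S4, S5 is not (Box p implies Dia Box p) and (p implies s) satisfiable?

K

K-tableau for the formula:
1. not (Box p implies Dia Box p) and (p implies s), 0
2. not (Box p implies Dia Box p), 0
3. p implies s, 0
4. Box p, 0
5. not Dia Box p, 0
6. s, 0
Complete open branch: satisfiable in K.
T-tableau for the formula:
1. not (Box p implies Dia Box p) and (p implies s), 0
2. not (Box p implies Dia Box p), 0
3. p implies s, 0
4. Box p, 0
5. not Dia Box p, 0
6. p, 0
7. not Box p, 0
8. s, 0
9. not p, 1
10. p, 1
Accessibility: 0R0, 0R1, 1R1
Branch closes: p and not p both at 1.
Every branch closes (one shown): unsatisfiable in T, hence also in S4, S5 (every S4/S5-frame is a T-frame).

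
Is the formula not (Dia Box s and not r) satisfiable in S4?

1. not (Dia Box s and not r), u
2. r, u
Accessibility: uRu

Satisfiable (open branch found)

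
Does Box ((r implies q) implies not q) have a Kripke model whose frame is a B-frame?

1. Box ((r implies q) implies not q), w0
2. (r implies q) implies not q, w0   [Box-rule on 1 via w0Rw0]
3. not q, w0   [implies-rule on 2 (branches; this branch)]
Accessibility: w0Rw0

Satisfiable (open branch found)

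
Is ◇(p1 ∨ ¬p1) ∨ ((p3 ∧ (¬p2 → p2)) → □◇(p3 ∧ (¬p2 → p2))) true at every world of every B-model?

Tableau for the negation ¬(◇(p1 ∨ ¬p1) ∨ ((p3 ∧ (¬p2 → p2)) → □◇(p3 ∧ (¬p2 → p2)))):
1. ¬(◇(p1 ∨ ¬p1) ∨ ((p3 ∧ (¬p2 → p2)) → □◇(p3 ∧ (¬p2 → p2)))), 0
2. ¬◇(p1 ∨ ¬p1), 0
3. ¬((p3 ∧ (¬p2 → p2)) → □◇(p3 ∧ (¬p2 → p2))), 0
4. p3 ∧ (¬p2 → p2), 0
5. ¬□◇(p3 ∧ (¬p2 → p2)), 0
6. p3, 0
7. ¬p2 → p2, 0
8. ¬(p1 ∨ ¬p1), 0
9. ¬p1, 0
10. p1, 0
Accessibility: 0R0
Branch closes: p1 and ¬p1 both at 0.
Every branch of the negation's tableau closes; the branch above is one of them.

Valid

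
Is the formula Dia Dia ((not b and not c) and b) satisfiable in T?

No, unsatisfiable

1. Dia Dia ((not b and not c) and b), 0
2. Dia ((not b and not c) and b), 1   [Dia-rule on 1: fresh world 1, 0R1]
3. (not b and not c) and b, 2   [Dia-rule on 2: fresh world 2, 1R2]
4. not b and not c, 2   [and-rule on 3]
5. b, 2   [and-rule on 3]
6. not b, 2   [and-rule on 4]
7. not c, 2   [and-rule on 4]
Accessibility: 0R0, 0R1, 1R1, 1R2, 2R2
Branch closes: b and not b both at 2.
All branches of the tableau close; one closing branch shown above.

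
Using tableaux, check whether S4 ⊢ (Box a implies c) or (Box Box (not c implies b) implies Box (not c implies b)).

Tableau for the negation not ((Box a implies c) or (Box Box (not c implies b) implies Box (not c implies b))):
1. not ((Box a implies c) or (Box Box (not c implies b) implies Box (not c implies b))), w0
2. not (Box a implies c), w0
3. not (Box Box (not c implies b) implies Box (not c implies b)), w0
4. Box a, w0
5. not c, w0
6. Box Box (not c implies b), w0
7. not Box (not c implies b), w0
8. a, w0
9. Box (not c implies b), w0
10. not c implies b, w0
11. b, w0
12. not (not c implies b), w1
13. not c, w1
14. not b, w1
15. a, w1
16. Box (not c implies b), w1
17. not c implies b, w1
18. b, w1
Accessibility: w0Rw0, w0Rw1, w1Rw1
Branch closes: b and not b both at w1.
All branches of the negation close; one closing branch shown above.

Valid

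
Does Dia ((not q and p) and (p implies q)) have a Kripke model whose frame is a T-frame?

Unsatisfiable (every branch closes)

1. Dia ((not q and p) and (p implies q)), w0
2. (not q and p) and (p implies q), w1
3. not q and p, w1
4. p implies q, w1
5. not q, w1
6. p, w1
7. q, w1
Accessibility: w0Rw0, w0Rw1, w1Rw1
Branch closes: q and not q both at w1.
All branches of the tableau close; one closing branch shown above.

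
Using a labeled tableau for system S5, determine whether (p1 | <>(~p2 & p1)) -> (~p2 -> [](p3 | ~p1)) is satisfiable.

1. (p1 | <>(~p2 & p1)) -> (~p2 -> [](p3 | ~p1)), u
2. ~p2 -> [](p3 | ~p1), u
3. [](p3 | ~p1), u
4. p3 | ~p1, u
5. ~p1, u
Accessibility: uRu

Yes, satisfiable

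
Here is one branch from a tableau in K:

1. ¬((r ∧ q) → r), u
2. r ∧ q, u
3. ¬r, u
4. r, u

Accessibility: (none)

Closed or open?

Closed

Both r and ¬r appear at u.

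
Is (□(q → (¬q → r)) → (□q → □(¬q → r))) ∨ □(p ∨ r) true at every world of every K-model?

Tableau for the negation ¬((□(q → (¬q → r)) → (□q → □(¬q → r))) ∨ □(p ∨ r)):
1. ¬((□(q → (¬q → r)) → (□q → □(¬q → r))) ∨ □(p ∨ r)), u
2. ¬(□(q → (¬q → r)) → (□q → □(¬q → r))), u
3. ¬□(p ∨ r), u
4. □(q → (¬q → r)), u
5. ¬(□q → □(¬q → r)), u
6. □q, u
7. ¬□(¬q → r), u
8. ¬(p ∨ r), v
9. ¬p, v
10. ¬r, v
11. q → (¬q → r), v
12. q, v
13. ¬q → r, v
14. ¬(¬q → r), w
15. ¬q, w
16. ¬r, w
17. q → (¬q → r), w
18. q, w
Accessibility: uRv, uRw
Branch closes: q and ¬q both at w.
All branches of the negation close; one closing branch shown above.

Yes, valid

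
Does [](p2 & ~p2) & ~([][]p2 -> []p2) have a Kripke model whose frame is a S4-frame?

1. [](p2 & ~p2) & ~([][]p2 -> []p2), w0
2. [](p2 & ~p2), w0
3. ~([][]p2 -> []p2), w0
4. [][]p2, w0
5. ~[]p2, w0
6. p2 & ~p2, w0
7. p2, w0
8. ~p2, w0
Accessibility: w0Rw0
Branch closes: p2 and ~p2 both at w0.
All branches of the tableau close; one closing branch shown above.

Unsatisfiable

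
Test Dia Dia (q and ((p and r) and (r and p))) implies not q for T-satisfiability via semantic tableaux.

1. Dia Dia (q and ((p and r) and (r and p))) implies not q, 0
2. not q, 0
Accessibility: 0R0

Yes, satisfiable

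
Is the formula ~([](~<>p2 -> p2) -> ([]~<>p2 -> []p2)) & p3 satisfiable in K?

1. ~([](~<>p2 -> p2) -> ([]~<>p2 -> []p2)) & p3, u
2. ~([](~<>p2 -> p2) -> ([]~<>p2 -> []p2)), u   [&-rule on 1]
3. p3, u   [&-rule on 1]
4. [](~<>p2 -> p2), u   [~->-rule on 2]
5. ~([]~<>p2 -> []p2), u   [~->-rule on 2]
6. []~<>p2, u   [~->-rule on 5]
7. ~[]p2, u   [~->-rule on 5]
8. ~p2, v   [~[]-rule on 7: fresh world v, uRv]
9. ~<>p2 -> p2, v   [[]-rule on 4 via uRv]
10. ~<>p2, v   [[]-rule on 6 via uRv]
11. <>p2, v   [->-rule on 9 (branches; this branch)]
12. p2, w   [<>-rule on 11: fresh world w, vRw]
13. ~p2, w   [~<>-rule on 10 via vRw]
Accessibility: uRv, vRw
Branch closes: p2 and ~p2 both at w.
Every branch closes; the branch above is one of them.

Unsatisfiable (every branch closes)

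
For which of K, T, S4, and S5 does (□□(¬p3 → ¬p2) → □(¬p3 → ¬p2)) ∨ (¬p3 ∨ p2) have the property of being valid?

K-tableau for the negation ¬((□□(¬p3 → ¬p2) → □(¬p3 → ¬p2)) ∨ (¬p3 ∨ p2)):
1. ¬((□□(¬p3 → ¬p2) → □(¬p3 → ¬p2)) ∨ (¬p3 ∨ p2)), 0
2. ¬(□□(¬p3 → ¬p2) → □(¬p3 → ¬p2)), 0
3. ¬(¬p3 ∨ p2), 0
4. □□(¬p3 → ¬p2), 0
5. ¬□(¬p3 → ¬p2), 0
6. p3, 0
7. ¬p2, 0
8. ¬(¬p3 → ¬p2), 1
9. ¬p3, 1
10. p2, 1
11. □(¬p3 → ¬p2), 1
Accessibility: 0R1
Complete open branch: countermodel on a K-frame, so not valid in K.
T-tableau for the negation ¬((□□(¬p3 → ¬p2) → □(¬p3 → ¬p2)) ∨ (¬p3 ∨ p2)):
1. ¬((□□(¬p3 → ¬p2) → □(¬p3 → ¬p2)) ∨ (¬p3 ∨ p2)), 0
2. ¬(□□(¬p3 → ¬p2) → □(¬p3 → ¬p2)), 0
3. ¬(¬p3 ∨ p2), 0
4. □□(¬p3 → ¬p2), 0
5. ¬□(¬p3 → ¬p2), 0
6. p3, 0
7. ¬p2, 0
8. □(¬p3 → ¬p2), 0
9. ¬p3 → ¬p2, 0
10. ¬(¬p3 → ¬p2), 1
11. ¬p3, 1
12. p2, 1
13. □(¬p3 → ¬p2), 1
14. ¬p3 → ¬p2, 1
15. ¬p2, 1
Accessibility: 0R0, 0R1, 1R1
Branch closes: p2 and ¬p2 both at 1.
Every branch closes (one shown): valid in T, hence also in S4, S5 (every theorem of T is a theorem of S4 and S5).

T, S4, S5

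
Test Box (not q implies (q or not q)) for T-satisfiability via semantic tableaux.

Satisfiable

1. Box (not q implies (q or not q)), w0
2. not q implies (q or not q), w0   [Box-rule on 1 via w0Rw0]
3. q or not q, w0   [implies-rule on 2 (branches; this branch)]
4. not q, w0   [or-rule on 3 (branches; this branch)]
Accessibility: w0Rw0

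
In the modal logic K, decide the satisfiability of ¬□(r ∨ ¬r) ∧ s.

1. ¬□(r ∨ ¬r) ∧ s, 0
2. ¬□(r ∨ ¬r), 0   [∧-rule on 1]
3. s, 0   [∧-rule on 1]
4. ¬(r ∨ ¬r), 1   [¬□-rule on 2: fresh world 1, 0R1]
5. ¬r, 1   [¬∨-rule on 4]
6. r, 1   [¬∨-rule on 4]
Accessibility: 0R1
Branch closes: r and ¬r both at 1.
All branches of the tableau close; one closing branch shown above.

Unsatisfiable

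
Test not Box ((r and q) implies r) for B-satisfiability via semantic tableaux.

Unsatisfiable (every branch closes)

1. not Box ((r and q) implies r), w0
2. not ((r and q) implies r), w1   [neg-Box-rule on 1: fresh world w1, w0Rw1]
3. r and q, w1   [neg-implies-rule on 2]
4. not r, w1   [neg-implies-rule on 2]
5. r, w1   [and-rule on 3]
6. q, w1   [and-rule on 3]
Accessibility: w0Rw0, w0Rw1, w1Rw0, w1Rw1
Branch closes: r and not r both at w1.
Every branch closes; the branch above is one of them.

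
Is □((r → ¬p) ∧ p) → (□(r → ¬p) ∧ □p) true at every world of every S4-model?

Valid in S4

Tableau for the negation ¬(□((r → ¬p) ∧ p) → (□(r → ¬p) ∧ □p)):
1. ¬(□((r → ¬p) ∧ p) → (□(r → ¬p) ∧ □p)), 0
2. □((r → ¬p) ∧ p), 0   [¬→-rule on 1]
3. ¬(□(r → ¬p) ∧ □p), 0   [¬→-rule on 1]
4. (r → ¬p) ∧ p, 0   [□-rule on 2 via 0R0]
5. r → ¬p, 0   [∧-rule on 4]
6. p, 0   [∧-rule on 4]
7. ¬□(r → ¬p), 0   [¬∧-rule on 3 (branches; this branch)]
8. ¬r, 0   [→-rule on 5 (branches; this branch)]
9. ¬(r → ¬p), 1   [¬□-rule on 7: fresh world 1, 0R1]
10. r, 1   [¬→-rule on 9]
11. p, 1   [¬→-rule on 9]
12. (r → ¬p) ∧ p, 1   [□-rule on 2 via 0R1]
13. r → ¬p, 1   [∧-rule on 12]
14. ¬p, 1   [→-rule on 13 (branches; this branch)]
Accessibility: 0R0, 0R1, 1R1
Branch closes: p and ¬p both at 1.
All branches of the negation close; one closing branch shown above.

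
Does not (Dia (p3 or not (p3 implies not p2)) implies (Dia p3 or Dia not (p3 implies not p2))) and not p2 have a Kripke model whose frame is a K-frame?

1. not (Dia (p3 or not (p3 implies not p2)) implies (Dia p3 or Dia not (p3 implies not p2))) and not p2, w0
2. not (Dia (p3 or not (p3 implies not p2)) implies (Dia p3 or Dia not (p3 implies not p2))), w0
3. not p2, w0
4. Dia (p3 or not (p3 implies not p2)), w0
5. not (Dia p3 or Dia not (p3 implies not p2)), w0
6. not Dia p3, w0
7. not Dia not (p3 implies not p2), w0
8. p3 or not (p3 implies not p2), w1
9. not p3, w1
10. p3 implies not p2, w1
11. not (p3 implies not p2), w1
12. p3, w1
13. p2, w1
Accessibility: w0Rw1
Branch closes: p3 and not p3 both at w1.
All branches of the tableau close; one closing branch shown above.

Unsatisfiable (every branch closes)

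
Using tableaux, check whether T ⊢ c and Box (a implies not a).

Tableau for the negation not (c and Box (a implies not a)):
1. not (c and Box (a implies not a)), w0
2. not Box (a implies not a), w0   [neg-and-rule on 1 (branches; this branch)]
3. not (a implies not a), w1   [neg-Box-rule on 2: fresh world w1, w0Rw1]
4. a, w1   [neg-implies-rule on 3]
Accessibility: w0Rw0, w0Rw1, w1Rw1
The negation has an open branch (countermodel exists).

Not valid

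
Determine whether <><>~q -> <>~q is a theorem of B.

Tableau for the negation ~(<><>~q -> <>~q):
1. ~(<><>~q -> <>~q), u
2. <><>~q, u   [~->-rule on 1]
3. ~<>~q, u   [~->-rule on 1]
4. q, u   [~<>-rule on 3 via uRu]
5. <>~q, v   [<>-rule on 2: fresh world v, uRv]
6. q, v   [~<>-rule on 3 via uRv]
7. ~q, w   [<>-rule on 5: fresh world w, vRw]
Accessibility: uRu, uRv, vRu, vRv, vRw, wRv, wRw
The negation has an open branch (countermodel exists).

Not valid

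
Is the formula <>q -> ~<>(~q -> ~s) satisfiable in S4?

1. <>q -> ~<>(~q -> ~s), u
2. ~<>(~q -> ~s), u
3. ~(~q -> ~s), u
4. ~q, u
5. s, u
Accessibility: uRu

Yes, satisfiable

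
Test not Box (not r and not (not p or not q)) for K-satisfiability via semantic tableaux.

1. not Box (not r and not (not p or not q)), u
2. not (not r and not (not p or not q)), v   [neg-Box-rule on 1: fresh world v, uRv]
3. not p or not q, v   [neg-and-rule on 2 (branches; this branch)]
4. not q, v   [or-rule on 3 (branches; this branch)]
Accessibility: uRv

Satisfiable (open branch found)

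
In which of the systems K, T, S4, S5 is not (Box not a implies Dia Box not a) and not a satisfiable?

K

K-tableau for the formula:
1. not (Box not a implies Dia Box not a) and not a, u
2. not (Box not a implies Dia Box not a), u
3. not a, u
4. Box not a, u
5. not Dia Box not a, u
Complete open branch: satisfiable in K.
T-tableau for the formula:
1. not (Box not a implies Dia Box not a) and not a, u
2. not (Box not a implies Dia Box not a), u
3. not a, u
4. Box not a, u
5. not Dia Box not a, u
6. not Box not a, u
7. a, v
8. not a, v
Accessibility: uRu, uRv, vRv
Branch closes: a and not a both at v.
Every branch closes (one shown): unsatisfiable in T, hence also in S4, S5 (every S4/S5-frame is a T-frame).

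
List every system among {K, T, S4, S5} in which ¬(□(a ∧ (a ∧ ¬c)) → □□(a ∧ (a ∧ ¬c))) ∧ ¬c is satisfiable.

T-tableau for the formula:
1. ¬(□(a ∧ (a ∧ ¬c)) → □□(a ∧ (a ∧ ¬c))) ∧ ¬c, w0
2. ¬(□(a ∧ (a ∧ ¬c)) → □□(a ∧ (a ∧ ¬c))), w0
3. ¬c, w0
4. □(a ∧ (a ∧ ¬c)), w0
5. ¬□□(a ∧ (a ∧ ¬c)), w0
6. a ∧ (a ∧ ¬c), w0
7. a, w0
8. a ∧ ¬c, w0
9. ¬□(a ∧ (a ∧ ¬c)), w1
10. a ∧ (a ∧ ¬c), w1
11. a, w1
12. a ∧ ¬c, w1
13. ¬c, w1
14. ¬(a ∧ (a ∧ ¬c)), w2
15. ¬(a ∧ ¬c), w2
16. c, w2
Accessibility: w0Rw0, w0Rw1, w1Rw1, w1Rw2, w2Rw2
Complete open branch: satisfiable in T, hence also in K (this T-model is also a K-model).
S4-tableau for the formula:
1. ¬(□(a ∧ (a ∧ ¬c)) → □□(a ∧ (a ∧ ¬c))) ∧ ¬c, w0
2. ¬(□(a ∧ (a ∧ ¬c)) → □□(a ∧ (a ∧ ¬c))), w0
3. ¬c, w0
4. □(a ∧ (a ∧ ¬c)), w0
5. ¬□□(a ∧ (a ∧ ¬c)), w0
6. a ∧ (a ∧ ¬c), w0
7. a, w0
8. a ∧ ¬c, w0
9. ¬□(a ∧ (a ∧ ¬c)), w1
10. a ∧ (a ∧ ¬c), w1
11. a, w1
12. a ∧ ¬c, w1
13. ¬c, w1
14. ¬(a ∧ (a ∧ ¬c)), w2
15. a ∧ (a ∧ ¬c), w2
16. a, w2
17. a ∧ ¬c, w2
18. ¬c, w2
19. ¬(a ∧ ¬c), w2
20. c, w2
Accessibility: w0Rw0, w0Rw1, w0Rw2, w1Rw1, w1Rw2, w2Rw2
Branch closes: c and ¬c both at w2.
Every branch closes (one shown): unsatisfiable in S4, hence also in S5 (every S5-frame is an S4-frame).

K, T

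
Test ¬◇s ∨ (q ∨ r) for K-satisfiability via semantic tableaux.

Satisfiable

1. ¬◇s ∨ (q ∨ r), 0
2. q ∨ r, 0
3. r, 0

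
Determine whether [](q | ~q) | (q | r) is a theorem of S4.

Tableau for the negation ~([](q | ~q) | (q | r)):
1. ~([](q | ~q) | (q | r)), u
2. ~[](q | ~q), u
3. ~(q | r), u
4. ~q, u
5. ~r, u
6. ~(q | ~q), v
7. ~q, v
8. q, v
Accessibility: uRu, uRv, vRv
Branch closes: q and ~q both at v.
Every branch of the negation's tableau closes; the branch above is one of them.

Yes, valid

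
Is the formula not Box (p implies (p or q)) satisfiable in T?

Unsatisfiable (every branch closes)

1. not Box (p implies (p or q)), w0
2. not (p implies (p or q)), w1
3. p, w1
4. not (p or q), w1
5. not p, w1
6. not q, w1
Accessibility: w0Rw0, w0Rw1, w1Rw1
Branch closes: p and not p both at w1.
Every branch closes; the branch above is one of them.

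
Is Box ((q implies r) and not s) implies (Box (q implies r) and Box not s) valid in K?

Valid in K

Tableau for the negation not (Box ((q implies r) and not s) implies (Box (q implies r) and Box not s)):
1. not (Box ((q implies r) and not s) implies (Box (q implies r) and Box not s)), w0
2. Box ((q implies r) and not s), w0
3. not (Box (q implies r) and Box not s), w0
4. not Box (q implies r), w0
5. not (q implies r), w1
6. q, w1
7. not r, w1
8. (q implies r) and not s, w1
9. q implies r, w1
10. not s, w1
11. r, w1
Accessibility: w0Rw1
Branch closes: r and not r both at w1.
Every branch of the negation's tableau closes; the branch above is one of them.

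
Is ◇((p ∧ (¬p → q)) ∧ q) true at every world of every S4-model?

Tableau for the negation ¬◇((p ∧ (¬p → q)) ∧ q):
1. ¬◇((p ∧ (¬p → q)) ∧ q), u
2. ¬((p ∧ (¬p → q)) ∧ q), u
3. ¬q, u
Accessibility: uRu
The negation has an open branch (countermodel exists).

Not valid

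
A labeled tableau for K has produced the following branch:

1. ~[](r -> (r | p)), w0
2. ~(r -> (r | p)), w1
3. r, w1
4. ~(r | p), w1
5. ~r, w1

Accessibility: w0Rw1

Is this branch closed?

Closed

Both r and ~r appear at w1.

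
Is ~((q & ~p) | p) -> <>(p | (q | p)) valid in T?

Invalid (countermodel exists)

Tableau for the negation ~(~((q & ~p) | p) -> <>(p | (q | p))):
1. ~(~((q & ~p) | p) -> <>(p | (q | p))), 0
2. ~((q & ~p) | p), 0
3. ~<>(p | (q | p)), 0
4. ~(q & ~p), 0
5. ~p, 0
6. ~(p | (q | p)), 0
7. ~(q | p), 0
8. ~q, 0
Accessibility: 0R0
The negation has an open branch (countermodel exists).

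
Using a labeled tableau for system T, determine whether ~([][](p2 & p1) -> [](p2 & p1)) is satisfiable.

No, unsatisfiable

1. ~([][](p2 & p1) -> [](p2 & p1)), 0
2. [][](p2 & p1), 0
3. ~[](p2 & p1), 0
4. [](p2 & p1), 0
5. p2 & p1, 0
6. p2, 0
7. p1, 0
8. ~(p2 & p1), 1
9. [](p2 & p1), 1
10. p2 & p1, 1
11. p2, 1
12. p1, 1
13. ~p1, 1
Accessibility: 0R0, 0R1, 1R1
Branch closes: p1 and ~p1 both at 1.
All branches of the tableau close; one closing branch shown above.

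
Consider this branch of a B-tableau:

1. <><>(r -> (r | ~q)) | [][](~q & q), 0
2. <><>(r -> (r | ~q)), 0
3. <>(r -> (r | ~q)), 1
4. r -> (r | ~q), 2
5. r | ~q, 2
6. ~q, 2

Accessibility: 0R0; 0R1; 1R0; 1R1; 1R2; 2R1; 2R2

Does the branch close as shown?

Not closed

No atom appears with both signs at the same world.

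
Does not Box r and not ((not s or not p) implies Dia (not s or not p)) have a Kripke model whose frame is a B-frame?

No, unsatisfiable

1. not Box r and not ((not s or not p) implies Dia (not s or not p)), u
2. not Box r, u   [and-rule on 1]
3. not ((not s or not p) implies Dia (not s or not p)), u   [and-rule on 1]
4. not s or not p, u   [neg-implies-rule on 3]
5. not Dia (not s or not p), u   [neg-implies-rule on 3]
6. not (not s or not p), u   [neg-Dia-rule on 5 via uRu]
7. s, u   [neg-or-rule on 6]
8. p, u   [neg-or-rule on 6]
9. not p, u   [or-rule on 4 (branches; this branch)]
Accessibility: uRu
Branch closes: p and not p both at u.
All branches of the tableau close; one closing branch shown above.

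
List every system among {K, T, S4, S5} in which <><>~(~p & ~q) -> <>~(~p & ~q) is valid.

S4, S5

T-tableau for the negation ~(<><>~(~p & ~q) -> <>~(~p & ~q)):
1. ~(<><>~(~p & ~q) -> <>~(~p & ~q)), 0
2. <><>~(~p & ~q), 0
3. ~<>~(~p & ~q), 0
4. ~p & ~q, 0
5. ~p, 0
6. ~q, 0
7. <>~(~p & ~q), 1
8. ~p & ~q, 1
9. ~p, 1
10. ~q, 1
11. ~(~p & ~q), 2
12. q, 2
Accessibility: 0R0, 0R1, 1R1, 1R2, 2R2
Complete open branch: countermodel on a T-frame, so not valid in T, nor in K (the same frame is also a K-frame).
S4-tableau for the negation ~(<><>~(~p & ~q) -> <>~(~p & ~q)):
1. ~(<><>~(~p & ~q) -> <>~(~p & ~q)), 0
2. <><>~(~p & ~q), 0
3. ~<>~(~p & ~q), 0
4. ~p & ~q, 0
5. ~p, 0
6. ~q, 0
7. <>~(~p & ~q), 1
8. ~p & ~q, 1
9. ~p, 1
10. ~q, 1
11. ~(~p & ~q), 2
12. ~p & ~q, 2
13. ~p, 2
14. ~q, 2
15. q, 2
Accessibility: 0R0, 0R1, 0R2, 1R1, 1R2, 2R2
Branch closes: q and ~q both at 2.
Every branch closes (one shown): valid in S4, hence also in S5 (every theorem of S4 is a theorem of S5).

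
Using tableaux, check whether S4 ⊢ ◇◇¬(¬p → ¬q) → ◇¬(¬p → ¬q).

Tableau for the negation ¬(◇◇¬(¬p → ¬q) → ◇¬(¬p → ¬q)):
1. ¬(◇◇¬(¬p → ¬q) → ◇¬(¬p → ¬q)), w0
2. ◇◇¬(¬p → ¬q), w0
3. ¬◇¬(¬p → ¬q), w0
4. ¬p → ¬q, w0
5. ¬q, w0
6. ◇¬(¬p → ¬q), w1
7. ¬p → ¬q, w1
8. ¬q, w1
9. ¬(¬p → ¬q), w2
10. ¬p, w2
11. q, w2
12. ¬p → ¬q, w2
13. ¬q, w2
Accessibility: w0Rw0, w0Rw1, w0Rw2, w1Rw1, w1Rw2, w2Rw2
Branch closes: q and ¬q both at w2.
All branches of the negation close; one closing branch shown above.

Yes, valid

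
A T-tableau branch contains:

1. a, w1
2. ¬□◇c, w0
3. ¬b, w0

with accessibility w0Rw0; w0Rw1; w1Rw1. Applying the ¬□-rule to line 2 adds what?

a fresh world w2 with w0Rw2, and ¬◇c at w2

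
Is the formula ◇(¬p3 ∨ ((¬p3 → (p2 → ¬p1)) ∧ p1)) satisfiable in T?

Satisfiable

1. ◇(¬p3 ∨ ((¬p3 → (p2 → ¬p1)) ∧ p1)), w0
2. ¬p3 ∨ ((¬p3 → (p2 → ¬p1)) ∧ p1), w1
3. (¬p3 → (p2 → ¬p1)) ∧ p1, w1
4. ¬p3 → (p2 → ¬p1), w1
5. p1, w1
6. p2 → ¬p1, w1
7. ¬p2, w1
Accessibility: w0Rw0, w0Rw1, w1Rw1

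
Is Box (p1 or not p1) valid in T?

Valid in T

Tableau for the negation not Box (p1 or not p1):
1. not Box (p1 or not p1), w0
2. not (p1 or not p1), w1
3. not p1, w1
4. p1, w1
Accessibility: w0Rw0, w0Rw1, w1Rw1
Branch closes: p1 and not p1 both at w1.
Every branch of the negation's tableau closes; the branch above is one of them.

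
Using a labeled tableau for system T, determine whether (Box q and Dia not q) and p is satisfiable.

Unsatisfiable (every branch closes)

1. (Box q and Dia not q) and p, u
2. Box q and Dia not q, u   [and-rule on 1]
3. p, u   [and-rule on 1]
4. Box q, u   [and-rule on 2]
5. Dia not q, u   [and-rule on 2]
6. q, u   [Box-rule on 4 via uRu]
7. not q, v   [Dia-rule on 5: fresh world v, uRv]
8. q, v   [Box-rule on 4 via uRv]
Accessibility: uRu, uRv, vRv
Branch closes: q and not q both at v.
Every branch closes; the branch above is one of them.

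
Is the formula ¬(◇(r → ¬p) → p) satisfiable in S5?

1. ¬(◇(r → ¬p) → p), w0
2. ◇(r → ¬p), w0
3. ¬p, w0
4. r → ¬p, w1
5. ¬p, w1
Accessibility: w0Rw0, w0Rw1, w1Rw0, w1Rw1

Satisfiable (open branch found)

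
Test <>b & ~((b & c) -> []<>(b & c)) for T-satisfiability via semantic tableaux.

1. <>b & ~((b & c) -> []<>(b & c)), 0
2. <>b, 0   [&-rule on 1]
3. ~((b & c) -> []<>(b & c)), 0   [&-rule on 1]
4. b & c, 0   [~->-rule on 3]
5. ~[]<>(b & c), 0   [~->-rule on 3]
6. b, 0   [&-rule on 4]
7. c, 0   [&-rule on 4]
8. b, 1   [<>-rule on 2: fresh world 1, 0R1]
9. ~<>(b & c), 2   [~[]-rule on 5: fresh world 2, 0R2]
10. ~(b & c), 2   [~<>-rule on 9 via 2R2]
11. ~c, 2   [~&-rule on 10 (branches; this branch)]
Accessibility: 0R0, 0R1, 0R2, 1R1, 2R2

Satisfiable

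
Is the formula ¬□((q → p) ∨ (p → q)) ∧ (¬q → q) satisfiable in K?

1. ¬□((q → p) ∨ (p → q)) ∧ (¬q → q), w0
2. ¬□((q → p) ∨ (p → q)), w0
3. ¬q → q, w0
4. q, w0
5. ¬((q → p) ∨ (p → q)), w1
6. ¬(q → p), w1
7. ¬(p → q), w1
8. q, w1
9. ¬p, w1
10. p, w1
11. ¬q, w1
Accessibility: w0Rw1
Branch closes: p and ¬p both at w1.
(One branch shown.) All branches close.

No, unsatisfiable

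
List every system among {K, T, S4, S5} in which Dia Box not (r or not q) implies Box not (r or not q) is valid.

S5

S5-tableau for the negation not (Dia Box not (r or not q) implies Box not (r or not q)):
1. not (Dia Box not (r or not q) implies Box not (r or not q)), u
2. Dia Box not (r or not q), u   [neg-implies-rule on 1]
3. not Box not (r or not q), u   [neg-implies-rule on 1]
4. Box not (r or not q), v   [Dia-rule on 2: fresh world v, uRv]
5. not (r or not q), u   [Box-rule on 4 via vRu]
6. not r, u   [neg-or-rule on 5]
7. q, u   [neg-or-rule on 5]
8. not (r or not q), v   [Box-rule on 4 via vRv]
9. not r, v   [neg-or-rule on 8]
10. q, v   [neg-or-rule on 8]
11. r or not q, w   [neg-Box-rule on 3: fresh world w, uRw]
12. not (r or not q), w   [Box-rule on 4 via vRw]
13. not r, w   [neg-or-rule on 12]
14. q, w   [neg-or-rule on 12]
15. not q, w   [or-rule on 11 (branches; this branch)]
Accessibility: uRu, uRv, uRw, vRu, vRv, vRw, wRu, wRv, wRw
Branch closes: q and not q both at w.
Every branch closes (one shown): valid in S5.
S4-tableau for the negation not (Dia Box not (r or not q) implies Box not (r or not q)):
1. not (Dia Box not (r or not q) implies Box not (r or not q)), u
2. Dia Box not (r or not q), u   [neg-implies-rule on 1]
3. not Box not (r or not q), u   [neg-implies-rule on 1]
4. Box not (r or not q), v   [Dia-rule on 2: fresh world v, uRv]
5. not (r or not q), v   [Box-rule on 4 via vRv]
6. not r, v   [neg-or-rule on 5]
7. q, v   [neg-or-rule on 5]
8. r or not q, w   [neg-Box-rule on 3: fresh world w, uRw]
9. not q, w   [or-rule on 8 (branches; this branch)]
Accessibility: uRu, uRv, uRw, vRv, wRw
Complete open branch: countermodel on an S4-frame, so not valid in S4, nor in K, T (the same frame is also a K-frame and a T-frame).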